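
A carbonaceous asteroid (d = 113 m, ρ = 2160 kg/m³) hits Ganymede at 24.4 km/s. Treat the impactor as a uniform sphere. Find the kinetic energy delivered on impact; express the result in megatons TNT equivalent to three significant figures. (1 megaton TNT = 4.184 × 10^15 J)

E ≈ 116 Mt TNT

v = 24400 m/s.
Mass m = (π/6) ρ d³ = (π/6) × 2160 × (113)³ = 1.632 × 10^9 kg
E = ½ m v² = 0.5 × 1.632 × 10^9 × (24400)² = 4.858 × 10^17 J
   = 4.858 × 10^17 / 4.184×10^15 = 116.1 Mt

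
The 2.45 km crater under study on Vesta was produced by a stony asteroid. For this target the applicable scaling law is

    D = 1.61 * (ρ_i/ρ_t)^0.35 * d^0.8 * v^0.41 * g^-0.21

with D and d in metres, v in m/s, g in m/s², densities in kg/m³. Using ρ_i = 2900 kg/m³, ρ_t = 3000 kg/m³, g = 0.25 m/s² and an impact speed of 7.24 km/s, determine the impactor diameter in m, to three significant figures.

Rearranging for d: d = [D / (1.61 · (2900/3000)^0.35 · 7240^0.41 · 0.25^-0.21)]^(1/0.8).
D = 2450 m.
(2900/3000)^0.35 = 0.9882
7240^0.41 = 38.24
0.25^-0.21 = 1.338
Denominator = 1.61 × 0.9882 × 38.24 × 1.338 = 81.40
D / 81.40 = 2450 / 81.40 = 30.10
d = 30.10^(1/0.8) = 30.10^1.25 = 70.50 m

d ≈ 70.5 m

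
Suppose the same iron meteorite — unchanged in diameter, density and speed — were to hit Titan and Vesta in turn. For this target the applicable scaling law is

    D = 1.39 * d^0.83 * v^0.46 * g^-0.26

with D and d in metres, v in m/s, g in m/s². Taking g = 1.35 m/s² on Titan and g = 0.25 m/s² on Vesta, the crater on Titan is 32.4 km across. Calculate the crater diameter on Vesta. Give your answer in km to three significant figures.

All impactor-dependent factors cancel in the ratio, leaving D_Vesta/D_Titan = (g_Vesta/g_Titan)^-0.26.
(0.25/1.35)^-0.26 = 0.1852^-0.26 = 1.550
D_Vesta = 1.550 × 32.4 km = 50.2 km

D ≈ 50.2 km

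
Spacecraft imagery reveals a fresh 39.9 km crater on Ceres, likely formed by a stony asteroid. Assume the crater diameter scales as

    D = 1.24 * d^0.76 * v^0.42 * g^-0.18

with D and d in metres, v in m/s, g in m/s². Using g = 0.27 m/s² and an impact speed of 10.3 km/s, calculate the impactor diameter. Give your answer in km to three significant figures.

d ≈ 3.79 km

Rearranging for d: d = [D / (1.24 · 10300^0.42 · 0.27^-0.18)]^(1/0.76).
D = 39900 m.
10300^0.42 = 48.46
0.27^-0.18 = 1.266
Denominator = 1.24 × 48.46 × 1.266 = 76.07
D / 76.07 = 39900 / 76.07 = 524.5
d = 524.5^(1/0.76) = 524.5^1.3158 = 3790 m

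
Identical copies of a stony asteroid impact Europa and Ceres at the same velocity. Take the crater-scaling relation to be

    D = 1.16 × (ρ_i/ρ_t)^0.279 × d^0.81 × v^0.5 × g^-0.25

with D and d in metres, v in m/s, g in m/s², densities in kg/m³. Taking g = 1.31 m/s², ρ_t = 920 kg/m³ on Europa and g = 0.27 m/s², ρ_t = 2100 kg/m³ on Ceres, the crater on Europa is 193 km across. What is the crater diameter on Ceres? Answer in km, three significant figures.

D ≈ 228 km

The impactor-only factors (d, v, ρ_i) cancel in the ratio, leaving D_Ceres/D_Europa = (g_Ceres/g_Europa)^-0.25 · (ρ_t,Europa/ρ_t,Ceres)^0.279.
(0.27/1.31)^-0.25 = 0.2061^-0.25 = 1.484
(920/2100)^0.279 = 0.4381^0.279 = 0.7943
Ratio = 1.484 × 0.7943 = 1.179
D_Ceres = 1.179 × 193 km = 228 km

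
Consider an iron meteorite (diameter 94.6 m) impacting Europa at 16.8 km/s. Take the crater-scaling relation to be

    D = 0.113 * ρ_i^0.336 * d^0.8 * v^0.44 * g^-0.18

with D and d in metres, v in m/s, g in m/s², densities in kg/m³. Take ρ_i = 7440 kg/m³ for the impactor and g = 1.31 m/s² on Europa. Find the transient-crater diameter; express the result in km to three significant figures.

In SI units: v = 16800 m/s.
ρ_i^0.336 = 7440^0.336 = 19.99
d^0.8 = 94.6^0.8 = 38.08
v^0.44 = 16800^0.44 = 72.30
g^-0.18 = 1.31^-0.18 = 0.9526
D = 0.113 × 19.99 × 38.08 × 72.30 × 0.9526 = 5924 m
   = 5.924 km

D ≈ 5.92 km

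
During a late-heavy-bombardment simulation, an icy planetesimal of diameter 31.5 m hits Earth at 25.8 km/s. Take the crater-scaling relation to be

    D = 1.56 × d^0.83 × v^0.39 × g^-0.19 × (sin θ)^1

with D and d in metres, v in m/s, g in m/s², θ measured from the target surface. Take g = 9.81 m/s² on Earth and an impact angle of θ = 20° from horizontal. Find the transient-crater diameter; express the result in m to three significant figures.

In SI units: v = 25800 m/s.
d^0.83 = 31.5^0.83 = 17.52
v^0.39 = 25800^0.39 = 52.55
g^-0.19 = 9.81^-0.19 = 0.6480
(sin 20°)^1 = 0.3420^1 = 0.3420
D = 1.56 × 17.52 × 52.55 × 0.6480 × 0.3420 = 318.3 m

D ≈ 318 m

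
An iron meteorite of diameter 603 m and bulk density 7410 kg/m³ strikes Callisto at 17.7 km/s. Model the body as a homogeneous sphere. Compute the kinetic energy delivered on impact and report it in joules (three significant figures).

E ≈ 1.33 × 10^20 J

v = 17700 m/s.
Mass m = (π/6) ρ d³ = (π/6) × 7410 × (603)³ = 8.507 × 10^11 kg
E = ½ m v² = 0.5 × 8.507 × 10^11 × (17700)² = 1.333 × 10^20 J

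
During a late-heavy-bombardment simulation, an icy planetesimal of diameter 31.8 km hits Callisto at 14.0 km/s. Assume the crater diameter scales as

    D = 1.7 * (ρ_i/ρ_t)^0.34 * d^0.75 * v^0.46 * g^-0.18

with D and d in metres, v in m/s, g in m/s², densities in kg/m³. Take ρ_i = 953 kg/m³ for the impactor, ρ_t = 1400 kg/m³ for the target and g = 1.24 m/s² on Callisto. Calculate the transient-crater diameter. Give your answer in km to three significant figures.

D ≈ 276 km

In SI units: d = 31800 m, v = 14000 m/s.
(ρ_i/ρ_t)^0.34 = (953/1400)^0.34 = 0.8774
d^0.75 = 31800^0.75 = 2381
v^0.46 = 14000^0.46 = 80.76
g^-0.18 = 1.24^-0.18 = 0.9620
D = 1.7 × 0.8774 × 2381 × 80.76 × 0.9620 = 2.759 × 10^5 m
   = 275.9 km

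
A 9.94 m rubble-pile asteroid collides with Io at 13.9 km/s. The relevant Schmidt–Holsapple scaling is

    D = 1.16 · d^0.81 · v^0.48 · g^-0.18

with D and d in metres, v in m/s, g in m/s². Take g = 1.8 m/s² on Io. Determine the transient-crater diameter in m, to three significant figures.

In SI units: v = 13900 m/s.
d^0.81 = 9.94^0.81 = 6.425
v^0.48 = 13900^0.48 = 97.42
g^-0.18 = 1.8^-0.18 = 0.8996
D = 1.16 × 6.425 × 97.42 × 0.8996 = 653.2 m

D ≈ 653 m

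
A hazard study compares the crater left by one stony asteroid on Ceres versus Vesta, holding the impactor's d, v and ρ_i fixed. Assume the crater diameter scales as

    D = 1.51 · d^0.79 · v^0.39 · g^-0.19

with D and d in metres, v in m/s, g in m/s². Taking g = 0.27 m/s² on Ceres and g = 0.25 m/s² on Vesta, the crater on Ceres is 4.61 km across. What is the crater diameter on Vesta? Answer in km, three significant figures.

D ≈ 4.68 km

All impactor-dependent factors cancel in the ratio, leaving D_Vesta/D_Ceres = (g_Vesta/g_Ceres)^-0.19.
(0.25/0.27)^-0.19 = 0.9259^-0.19 = 1.015
D_Vesta = 1.015 × 4.61 km = 4.68 km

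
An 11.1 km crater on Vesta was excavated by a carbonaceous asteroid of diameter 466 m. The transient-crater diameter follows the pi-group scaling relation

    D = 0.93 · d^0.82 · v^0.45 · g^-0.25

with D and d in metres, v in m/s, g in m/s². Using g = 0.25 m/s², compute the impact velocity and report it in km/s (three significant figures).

v ≈ 7.29 km/s

Rearranging for v: v = [D / (0.93 · 466^0.82 · 0.25^-0.25)]^(1/0.45).
D = 11100 m.
466^0.82 = 154.2
0.25^-0.25 = 1.414
Denominator = 0.93 × 154.2 × 1.414 = 202.8
D / 202.8 = 11100 / 202.8 = 54.73
v = 54.73^(1/0.45) = 54.73^2.2222 = 7289 m/s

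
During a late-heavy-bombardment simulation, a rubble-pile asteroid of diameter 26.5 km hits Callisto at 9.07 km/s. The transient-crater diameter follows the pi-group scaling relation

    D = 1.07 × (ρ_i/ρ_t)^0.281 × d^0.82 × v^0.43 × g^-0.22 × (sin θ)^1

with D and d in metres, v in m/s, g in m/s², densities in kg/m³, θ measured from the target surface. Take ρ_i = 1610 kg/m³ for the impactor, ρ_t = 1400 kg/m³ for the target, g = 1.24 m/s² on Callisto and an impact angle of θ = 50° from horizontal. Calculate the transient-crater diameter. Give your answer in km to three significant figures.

D ≈ 173 km

In SI units: d = 26500 m, v = 9070 m/s.
(ρ_i/ρ_t)^0.281 = (1610/1400)^0.281 = 1.040
d^0.82 = 26500^0.82 = 4237
v^0.43 = 9070^0.43 = 50.32
g^-0.22 = 1.24^-0.22 = 0.9538
(sin 50°)^1 = 0.7660^1 = 0.7660
D = 1.07 × 1.040 × 4237 × 50.32 × 0.9538 × 0.7660 = 1.733 × 10^5 m
   = 173.3 km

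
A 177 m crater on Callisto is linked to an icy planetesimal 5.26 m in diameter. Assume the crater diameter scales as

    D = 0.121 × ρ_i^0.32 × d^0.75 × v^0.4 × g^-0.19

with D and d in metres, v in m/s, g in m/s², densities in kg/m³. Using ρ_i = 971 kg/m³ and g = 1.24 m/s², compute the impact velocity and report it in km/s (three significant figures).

v ≈ 16.4 km/s

Rearranging for v: v = [D / (0.121 · 971^0.32 · 5.26^0.75 · 1.24^-0.19)]^(1/0.4).
971^0.32 = 9.035
5.26^0.75 = 3.473
1.24^-0.19 = 0.9600
Denominator = 0.121 × 9.035 × 3.473 × 0.9600 = 3.645
D / 3.645 = 177 / 3.645 = 48.56
v = 48.56^(1/0.4) = 48.56^2.5 = 16432 m/s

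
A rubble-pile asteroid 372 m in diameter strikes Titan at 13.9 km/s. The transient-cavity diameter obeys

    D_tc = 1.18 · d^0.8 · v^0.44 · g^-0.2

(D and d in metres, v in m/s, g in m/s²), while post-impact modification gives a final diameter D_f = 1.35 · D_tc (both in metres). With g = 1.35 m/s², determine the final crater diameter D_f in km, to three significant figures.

v = 13900 m/s.
d^0.8 = 372^0.8 = 113.9
v^0.44 = 13900^0.44 = 66.52
g^-0.2 = 1.35^-0.2 = 0.9417
D_tc = 1.18 × 113.9 × 66.52 × 0.9417 = 8419 m
D_f = 1.35 × 8419 = 11366 m
     = 11.37 km

D_f ≈ 11.4 km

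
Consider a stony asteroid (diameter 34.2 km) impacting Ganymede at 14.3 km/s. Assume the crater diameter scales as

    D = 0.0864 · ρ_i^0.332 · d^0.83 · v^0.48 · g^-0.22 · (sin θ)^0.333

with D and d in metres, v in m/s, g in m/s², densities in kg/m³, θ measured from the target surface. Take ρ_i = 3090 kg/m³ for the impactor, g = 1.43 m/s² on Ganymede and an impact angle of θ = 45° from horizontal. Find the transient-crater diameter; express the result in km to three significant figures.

In SI units: d = 34200 m, v = 14300 m/s.
ρ_i^0.332 = 3090^0.332 = 14.41
d^0.83 = 34200^0.83 = 5798
v^0.48 = 14300^0.48 = 98.76
g^-0.22 = 1.43^-0.22 = 0.9243
(sin 45°)^0.333 = 0.7071^0.333 = 0.8910
D = 0.0864 × 14.41 × 5798 × 98.76 × 0.9243 × 0.8910 = 5.871 × 10^5 m
   = 587.1 km

D ≈ 587 km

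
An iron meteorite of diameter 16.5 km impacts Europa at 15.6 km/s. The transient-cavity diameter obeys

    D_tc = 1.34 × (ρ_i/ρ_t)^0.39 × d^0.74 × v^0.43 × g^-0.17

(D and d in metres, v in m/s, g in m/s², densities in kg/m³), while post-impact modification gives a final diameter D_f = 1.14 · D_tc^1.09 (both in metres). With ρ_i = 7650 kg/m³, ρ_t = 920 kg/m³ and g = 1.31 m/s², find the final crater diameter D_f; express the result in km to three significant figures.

D_f ≈ 855 km

In SI: d = 16500 m, v = 15600 m/s.
(ρ_i/ρ_t)^0.39 = (7650/920)^0.39 = 2.284
d^0.74 = 16500^0.74 = 1321
v^0.43 = 15600^0.43 = 63.54
g^-0.17 = 1.31^-0.17 = 0.9551
D_tc = 1.34 × 2.284 × 1321 × 63.54 × 0.9551 = 2.454 × 10^5 m
D_f = 1.14 × (2.454 × 10^5)^1.09 = 8.548 × 10^5 m
     = 854.8 km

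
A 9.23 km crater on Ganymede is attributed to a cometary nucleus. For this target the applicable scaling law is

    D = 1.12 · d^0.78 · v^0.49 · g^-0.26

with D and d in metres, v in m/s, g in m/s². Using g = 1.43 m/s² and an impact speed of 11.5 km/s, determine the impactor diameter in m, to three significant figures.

Rearranging for d: d = [D / (1.12 · 11500^0.49 · 1.43^-0.26)]^(1/0.78).
D = 9230 m.
11500^0.49 = 97.67
1.43^-0.26 = 0.9112
Denominator = 1.12 × 97.67 × 0.9112 = 99.68
D / 99.68 = 9230 / 99.68 = 92.60
d = 92.60^(1/0.78) = 92.60^1.2821 = 332.2 m

d ≈ 332 m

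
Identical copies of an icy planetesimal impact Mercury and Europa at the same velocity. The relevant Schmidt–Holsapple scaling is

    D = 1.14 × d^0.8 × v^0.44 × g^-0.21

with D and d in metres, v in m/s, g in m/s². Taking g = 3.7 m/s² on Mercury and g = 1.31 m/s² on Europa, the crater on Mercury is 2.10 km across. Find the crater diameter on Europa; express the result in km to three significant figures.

All impactor-dependent factors cancel in the ratio, leaving D_Europa/D_Mercury = (g_Europa/g_Mercury)^-0.21.
(1.31/3.7)^-0.21 = 0.3541^-0.21 = 1.244
D_Europa = 1.244 × 2.10 km = 2.61 km

D ≈ 2.61 km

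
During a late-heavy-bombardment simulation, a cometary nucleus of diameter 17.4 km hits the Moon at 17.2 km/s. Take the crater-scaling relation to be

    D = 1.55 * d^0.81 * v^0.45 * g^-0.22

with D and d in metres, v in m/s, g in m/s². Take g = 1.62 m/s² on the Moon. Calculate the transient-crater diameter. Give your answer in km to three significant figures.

D ≈ 306 km

In SI units: d = 17400 m, v = 17200 m/s.
d^0.81 = 17400^0.81 = 2722
v^0.45 = 17200^0.45 = 80.54
g^-0.22 = 1.62^-0.22 = 0.8993
D = 1.55 × 2722 × 80.54 × 0.8993 = 3.056 × 10^5 m
   = 305.6 km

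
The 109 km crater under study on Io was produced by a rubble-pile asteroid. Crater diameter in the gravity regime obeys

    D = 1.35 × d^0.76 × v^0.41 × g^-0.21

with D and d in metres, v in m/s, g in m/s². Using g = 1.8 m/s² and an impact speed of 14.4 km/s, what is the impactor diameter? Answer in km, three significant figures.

Rearranging for d: d = [D / (1.35 · 14400^0.41 · 1.8^-0.21)]^(1/0.76).
D = 109000 m.
14400^0.41 = 50.69
1.8^-0.21 = 0.8839
Denominator = 1.35 × 50.69 × 0.8839 = 60.49
D / 60.49 = 109000 / 60.49 = 1802
d = 1802^(1/0.76) = 1802^1.3158 = 19227 m

d ≈ 19.2 km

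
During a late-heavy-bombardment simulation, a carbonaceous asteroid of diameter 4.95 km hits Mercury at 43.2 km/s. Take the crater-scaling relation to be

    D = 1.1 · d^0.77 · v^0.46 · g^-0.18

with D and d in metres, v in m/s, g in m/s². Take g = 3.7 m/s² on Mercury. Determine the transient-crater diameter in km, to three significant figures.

D ≈ 82.5 km

In SI units: d = 4950 m, v = 43200 m/s.
d^0.77 = 4950^0.77 = 699.6
v^0.46 = 43200^0.46 = 135.6
g^-0.18 = 3.7^-0.18 = 0.7902
D = 1.1 × 699.6 × 135.6 × 0.7902 = 82459 m
   = 82.46 km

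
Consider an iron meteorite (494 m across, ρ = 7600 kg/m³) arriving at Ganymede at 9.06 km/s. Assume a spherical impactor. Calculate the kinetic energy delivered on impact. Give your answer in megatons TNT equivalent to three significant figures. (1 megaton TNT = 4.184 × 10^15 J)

E ≈ 4710 Mt TNT

v = 9060 m/s.
Mass m = (π/6) ρ d³ = (π/6) × 7600 × (494)³ = 4.797 × 10^11 kg
E = ½ m v² = 0.5 × 4.797 × 10^11 × (9060)² = 1.969 × 10^19 J
   = 1.969 × 10^19 / 4.184×10^15 = 4706 Mt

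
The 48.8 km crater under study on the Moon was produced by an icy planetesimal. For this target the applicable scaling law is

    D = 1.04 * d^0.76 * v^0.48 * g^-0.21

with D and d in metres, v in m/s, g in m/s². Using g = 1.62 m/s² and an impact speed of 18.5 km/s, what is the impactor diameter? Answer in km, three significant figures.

Rearranging for d: d = [D / (1.04 · 18500^0.48 · 1.62^-0.21)]^(1/0.76).
D = 48800 m.
18500^0.48 = 111.7
1.62^-0.21 = 0.9037
Denominator = 1.04 × 111.7 × 0.9037 = 105.0
D / 105.0 = 48800 / 105.0 = 464.8
d = 464.8^(1/0.76) = 464.8^1.3158 = 3233 m

d ≈ 3.23 km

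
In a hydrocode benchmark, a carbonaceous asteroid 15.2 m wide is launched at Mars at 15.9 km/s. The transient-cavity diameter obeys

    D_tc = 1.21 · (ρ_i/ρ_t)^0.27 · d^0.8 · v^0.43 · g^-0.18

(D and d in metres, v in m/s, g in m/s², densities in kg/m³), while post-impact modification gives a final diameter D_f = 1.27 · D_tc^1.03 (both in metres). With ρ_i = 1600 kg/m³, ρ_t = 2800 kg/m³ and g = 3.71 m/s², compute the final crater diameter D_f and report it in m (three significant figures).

D_f ≈ 709 m

v = 15900 m/s.
(ρ_i/ρ_t)^0.27 = (1600/2800)^0.27 = 0.8598
d^0.8 = 15.2^0.8 = 8.820
v^0.43 = 15900^0.43 = 64.06
g^-0.18 = 3.71^-0.18 = 0.7898
D_tc = 1.21 × 0.8598 × 8.820 × 64.06 × 0.7898 = 464.3 m
D_f = 1.27 × (464.3)^1.03 = 708.9 m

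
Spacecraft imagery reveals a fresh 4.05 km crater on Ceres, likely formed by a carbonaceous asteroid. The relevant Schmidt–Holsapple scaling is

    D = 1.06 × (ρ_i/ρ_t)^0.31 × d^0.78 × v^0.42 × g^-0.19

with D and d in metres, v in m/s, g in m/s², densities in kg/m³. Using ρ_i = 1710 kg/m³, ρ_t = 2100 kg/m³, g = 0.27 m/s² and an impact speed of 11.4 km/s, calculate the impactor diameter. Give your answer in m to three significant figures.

d ≈ 202 m

Rearranging for d: d = [D / (1.06 · (1710/2100)^0.31 · 11400^0.42 · 0.27^-0.19)]^(1/0.78).
D = 4050 m.
(1710/2100)^0.31 = 0.9383
11400^0.42 = 50.57
0.27^-0.19 = 1.282
Denominator = 1.06 × 0.9383 × 50.57 × 1.282 = 64.48
D / 64.48 = 4050 / 64.48 = 62.81
d = 62.81^(1/0.78) = 62.81^1.2821 = 202.0 m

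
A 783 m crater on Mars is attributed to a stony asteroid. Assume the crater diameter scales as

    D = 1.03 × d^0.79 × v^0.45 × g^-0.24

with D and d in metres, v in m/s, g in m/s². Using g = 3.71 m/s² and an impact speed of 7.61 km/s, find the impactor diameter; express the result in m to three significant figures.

Rearranging for d: d = [D / (1.03 · 7610^0.45 · 3.71^-0.24)]^(1/0.79).
7610^0.45 = 55.80
3.71^-0.24 = 0.7300
Denominator = 1.03 × 55.80 × 0.7300 = 41.96
D / 41.96 = 783 / 41.96 = 18.66
d = 18.66^(1/0.79) = 18.66^1.2658 = 40.62 m

d ≈ 40.6 m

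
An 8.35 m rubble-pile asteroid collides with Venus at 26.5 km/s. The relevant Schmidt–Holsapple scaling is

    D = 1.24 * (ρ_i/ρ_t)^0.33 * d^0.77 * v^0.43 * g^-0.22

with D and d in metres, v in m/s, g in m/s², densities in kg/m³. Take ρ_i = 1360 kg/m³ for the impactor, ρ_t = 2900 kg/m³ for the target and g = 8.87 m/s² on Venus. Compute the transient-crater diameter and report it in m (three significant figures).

D ≈ 244 m

In SI units: v = 26500 m/s.
(ρ_i/ρ_t)^0.33 = (1360/2900)^0.33 = 0.7789
d^0.77 = 8.35^0.77 = 5.125
v^0.43 = 26500^0.43 = 79.80
g^-0.22 = 8.87^-0.22 = 0.6187
D = 1.24 × 0.7789 × 5.125 × 79.80 × 0.6187 = 244.4 m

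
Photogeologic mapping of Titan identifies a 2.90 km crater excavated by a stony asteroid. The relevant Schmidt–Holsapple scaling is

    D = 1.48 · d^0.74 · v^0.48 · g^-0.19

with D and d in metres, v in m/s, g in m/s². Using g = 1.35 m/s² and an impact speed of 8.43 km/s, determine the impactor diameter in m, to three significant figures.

d ≈ 86.3 m

Rearranging for d: d = [D / (1.48 · 8430^0.48 · 1.35^-0.19)]^(1/0.74).
D = 2900 m.
8430^0.48 = 76.63
1.35^-0.19 = 0.9446
Denominator = 1.48 × 76.63 × 0.9446 = 107.1
D / 107.1 = 2900 / 107.1 = 27.08
d = 27.08^(1/0.74) = 27.08^1.3514 = 86.31 m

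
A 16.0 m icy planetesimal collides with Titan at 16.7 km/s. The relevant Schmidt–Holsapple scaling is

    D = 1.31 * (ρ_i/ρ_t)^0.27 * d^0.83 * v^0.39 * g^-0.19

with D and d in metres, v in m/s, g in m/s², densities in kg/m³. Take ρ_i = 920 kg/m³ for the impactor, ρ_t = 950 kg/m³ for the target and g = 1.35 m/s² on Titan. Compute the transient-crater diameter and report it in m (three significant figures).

D ≈ 543 m

In SI units: v = 16700 m/s.
(ρ_i/ρ_t)^0.27 = (920/950)^0.27 = 0.9914
d^0.83 = 16^0.83 = 9.987
v^0.39 = 16700^0.39 = 44.35
g^-0.19 = 1.35^-0.19 = 0.9446
D = 1.31 × 0.9914 × 9.987 × 44.35 × 0.9446 = 543.4 m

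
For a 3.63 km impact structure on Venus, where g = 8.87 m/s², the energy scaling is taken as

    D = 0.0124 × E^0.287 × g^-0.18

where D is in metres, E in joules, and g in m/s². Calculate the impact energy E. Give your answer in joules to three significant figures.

E ≈ 4.38 × 10^19 J

Rearranging: E = [D / (0.0124 · g^-0.18)]^(1/0.287).
D = 3630 m.
g^-0.18 = 8.87^-0.18 = 0.6751
D / (0.0124 × 0.6751) = 3630 / (8.371 × 10^-3) = 4.336 × 10^5
E = (4.336 × 10^5)^3.4843 = 4.378 × 10^19 J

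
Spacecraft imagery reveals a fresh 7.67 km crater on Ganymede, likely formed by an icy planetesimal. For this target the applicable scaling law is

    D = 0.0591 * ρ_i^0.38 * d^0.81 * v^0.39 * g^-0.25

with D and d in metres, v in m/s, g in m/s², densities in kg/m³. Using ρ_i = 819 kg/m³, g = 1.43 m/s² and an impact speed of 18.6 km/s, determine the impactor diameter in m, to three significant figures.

d ≈ 867 m

Rearranging for d: d = [D / (0.0591 · 819^0.38 · 18600^0.39 · 1.43^-0.25)]^(1/0.81).
D = 7670 m.
819^0.38 = 12.80
18600^0.39 = 46.25
1.43^-0.25 = 0.9145
Denominator = 0.0591 × 12.80 × 46.25 × 0.9145 = 32.00
D / 32.00 = 7670 / 32.00 = 239.7
d = 239.7^(1/0.81) = 239.7^1.2346 = 866.8 m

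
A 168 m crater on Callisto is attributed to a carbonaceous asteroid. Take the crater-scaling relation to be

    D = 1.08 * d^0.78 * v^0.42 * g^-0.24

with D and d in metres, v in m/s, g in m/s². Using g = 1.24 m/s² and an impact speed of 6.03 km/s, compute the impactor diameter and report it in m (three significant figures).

Rearranging for d: d = [D / (1.08 · 6030^0.42 · 1.24^-0.24)]^(1/0.78).
6030^0.42 = 38.70
1.24^-0.24 = 0.9497
Denominator = 1.08 × 38.70 × 0.9497 = 39.69
D / 39.69 = 168 / 39.69 = 4.233
d = 4.233^(1/0.78) = 4.233^1.2821 = 6.360 m

d ≈ 6.36 m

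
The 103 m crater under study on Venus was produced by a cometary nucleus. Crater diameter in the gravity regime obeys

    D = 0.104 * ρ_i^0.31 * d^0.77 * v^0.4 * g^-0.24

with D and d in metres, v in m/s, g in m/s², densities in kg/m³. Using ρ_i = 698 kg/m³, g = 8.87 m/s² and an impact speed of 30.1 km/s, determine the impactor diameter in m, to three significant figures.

Rearranging for d: d = [D / (0.104 · 698^0.31 · 30100^0.4 · 8.87^-0.24)]^(1/0.77).
698^0.31 = 7.614
30100^0.4 = 61.86
8.87^-0.24 = 0.5922
Denominator = 0.104 × 7.614 × 61.86 × 0.5922 = 29.01
D / 29.01 = 103 / 29.01 = 3.550
d = 3.550^(1/0.77) = 3.550^1.2987 = 5.183 m

d ≈ 5.18 m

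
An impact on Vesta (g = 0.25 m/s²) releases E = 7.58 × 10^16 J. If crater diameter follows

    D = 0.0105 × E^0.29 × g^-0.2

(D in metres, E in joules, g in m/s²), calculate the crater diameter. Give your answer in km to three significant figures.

D ≈ 1.09 km

E^0.29 = (7.58 × 10^16)^0.29 = 7.854 × 10^4
g^-0.2 = 0.25^-0.2 = 1.320
D = 0.0105 × 7.854 × 10^4 × 1.320 = 1089 m
   = 1.089 km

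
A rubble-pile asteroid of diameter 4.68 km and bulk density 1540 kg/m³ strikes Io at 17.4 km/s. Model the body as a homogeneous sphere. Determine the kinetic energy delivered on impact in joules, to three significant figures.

E ≈ 1.25 × 10^22 J

d = 4680 m; v = 17400 m/s.
Mass m = (π/6) ρ d³ = (π/6) × 1540 × (4680)³ = 8.265 × 10^13 kg
E = ½ m v² = 0.5 × 8.265 × 10^13 × (17400)² = 1.251 × 10^22 J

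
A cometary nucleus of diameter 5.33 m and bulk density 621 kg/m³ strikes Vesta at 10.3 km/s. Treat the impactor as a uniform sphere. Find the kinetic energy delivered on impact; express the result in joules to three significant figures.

E ≈ 2.61 × 10^12 J

v = 10300 m/s.
Mass m = (π/6) ρ d³ = (π/6) × 621 × (5.33)³ = 4.923 × 10^4 kg
E = ½ m v² = 0.5 × 4.923 × 10^4 × (10300)² = 2.611 × 10^12 J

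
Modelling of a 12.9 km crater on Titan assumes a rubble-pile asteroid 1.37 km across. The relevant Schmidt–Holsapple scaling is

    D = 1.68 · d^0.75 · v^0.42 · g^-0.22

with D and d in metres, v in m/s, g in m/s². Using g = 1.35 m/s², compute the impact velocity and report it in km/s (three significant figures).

v ≈ 5.22 km/s

Rearranging for v: v = [D / (1.68 · 1370^0.75 · 1.35^-0.22)]^(1/0.42).
D = 12900 m.
1370^0.75 = 225.2
1.35^-0.22 = 0.9361
Denominator = 1.68 × 225.2 × 0.9361 = 354.2
D / 354.2 = 12900 / 354.2 = 36.42
v = 36.42^(1/0.42) = 36.42^2.381 = 5219 m/s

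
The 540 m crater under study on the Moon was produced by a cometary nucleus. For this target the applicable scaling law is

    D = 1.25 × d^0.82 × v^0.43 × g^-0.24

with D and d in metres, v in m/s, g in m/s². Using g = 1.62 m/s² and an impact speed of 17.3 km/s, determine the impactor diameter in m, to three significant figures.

d ≈ 11.3 m

Rearranging for d: d = [D / (1.25 · 17300^0.43 · 1.62^-0.24)]^(1/0.82).
17300^0.43 = 66.43
1.62^-0.24 = 0.8907
Denominator = 1.25 × 66.43 × 0.8907 = 73.96
D / 73.96 = 540 / 73.96 = 7.301
d = 7.301^(1/0.82) = 7.301^1.2195 = 11.30 m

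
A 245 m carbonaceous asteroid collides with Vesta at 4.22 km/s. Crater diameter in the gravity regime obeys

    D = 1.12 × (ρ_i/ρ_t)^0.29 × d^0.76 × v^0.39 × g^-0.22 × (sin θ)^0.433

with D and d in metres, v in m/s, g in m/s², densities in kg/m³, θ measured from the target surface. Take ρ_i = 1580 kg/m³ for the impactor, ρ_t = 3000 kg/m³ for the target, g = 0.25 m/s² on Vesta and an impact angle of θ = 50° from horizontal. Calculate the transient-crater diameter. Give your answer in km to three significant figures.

In SI units: v = 4220 m/s.
(ρ_i/ρ_t)^0.29 = (1580/3000)^0.29 = 0.8303
d^0.76 = 245^0.76 = 65.43
v^0.39 = 4220^0.39 = 25.93
g^-0.22 = 0.25^-0.22 = 1.357
(sin 50°)^0.433 = 0.7660^0.433 = 0.8910
D = 1.12 × 0.8303 × 65.43 × 25.93 × 1.357 × 0.8910 = 1908 m
   = 1.908 km

D ≈ 1.91 km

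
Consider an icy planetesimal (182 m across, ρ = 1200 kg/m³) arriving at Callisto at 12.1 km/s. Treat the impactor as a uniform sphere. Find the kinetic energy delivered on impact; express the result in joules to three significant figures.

v = 12100 m/s.
Mass m = (π/6) ρ d³ = (π/6) × 1200 × (182)³ = 3.788 × 10^9 kg
E = ½ m v² = 0.5 × 3.788 × 10^9 × (12100)² = 2.773 × 10^17 J

E ≈ 2.77 × 10^17 J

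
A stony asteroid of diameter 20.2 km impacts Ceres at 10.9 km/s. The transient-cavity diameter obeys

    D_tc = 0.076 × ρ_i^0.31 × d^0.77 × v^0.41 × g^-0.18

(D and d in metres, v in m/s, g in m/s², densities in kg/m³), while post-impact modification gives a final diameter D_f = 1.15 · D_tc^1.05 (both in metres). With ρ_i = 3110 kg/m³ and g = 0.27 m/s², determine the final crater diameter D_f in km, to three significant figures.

D_f ≈ 223 km

In SI: d = 20200 m, v = 10900 m/s.
ρ_i^0.31 = 3110^0.31 = 12.10
d^0.77 = 20200^0.77 = 2066
v^0.41 = 10900^0.41 = 45.22
g^-0.18 = 0.27^-0.18 = 1.266
D_tc = 0.076 × 12.10 × 2066 × 45.22 × 1.266 = 1.088 × 10^5 m
D_f = 1.15 × (1.088 × 10^5)^1.05 = 2.234 × 10^5 m
     = 223.4 km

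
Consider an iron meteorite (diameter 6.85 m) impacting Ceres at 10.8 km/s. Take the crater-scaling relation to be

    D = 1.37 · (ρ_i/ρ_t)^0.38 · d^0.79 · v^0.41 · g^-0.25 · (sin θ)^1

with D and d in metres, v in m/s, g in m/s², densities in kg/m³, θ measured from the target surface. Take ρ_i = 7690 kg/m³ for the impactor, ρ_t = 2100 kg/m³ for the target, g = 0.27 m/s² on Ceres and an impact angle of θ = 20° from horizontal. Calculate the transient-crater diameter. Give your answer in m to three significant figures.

In SI units: v = 10800 m/s.
(ρ_i/ρ_t)^0.38 = (7690/2100)^0.38 = 1.638
d^0.79 = 6.85^0.79 = 4.573
v^0.41 = 10800^0.41 = 45.05
g^-0.25 = 0.27^-0.25 = 1.387
(sin 20°)^1 = 0.3420^1 = 0.3420
D = 1.37 × 1.638 × 4.573 × 45.05 × 1.387 × 0.3420 = 219.3 m

D ≈ 219 m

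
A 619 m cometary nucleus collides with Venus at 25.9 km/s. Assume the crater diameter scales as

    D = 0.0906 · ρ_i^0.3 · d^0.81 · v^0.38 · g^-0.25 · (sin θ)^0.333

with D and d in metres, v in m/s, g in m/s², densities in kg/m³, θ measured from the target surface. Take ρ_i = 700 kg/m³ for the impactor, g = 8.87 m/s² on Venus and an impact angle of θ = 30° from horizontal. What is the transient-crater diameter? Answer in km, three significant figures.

D ≈ 2.58 km

In SI units: v = 25900 m/s.
ρ_i^0.3 = 700^0.3 = 7.137
d^0.81 = 619^0.81 = 182.5
v^0.38 = 25900^0.38 = 47.54
g^-0.25 = 8.87^-0.25 = 0.5795
(sin 30°)^0.333 = 0.5000^0.333 = 0.7939
D = 0.0906 × 7.137 × 182.5 × 47.54 × 0.5795 × 0.7939 = 2581 m
   = 2.581 km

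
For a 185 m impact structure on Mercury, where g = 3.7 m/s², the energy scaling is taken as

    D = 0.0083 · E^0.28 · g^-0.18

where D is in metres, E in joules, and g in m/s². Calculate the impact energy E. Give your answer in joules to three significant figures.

Rearranging: E = [D / (0.0083 · g^-0.18)]^(1/0.28).
g^-0.18 = 3.7^-0.18 = 0.7902
D / (0.0083 × 0.7902) = 185 / (6.559 × 10^-3) = 2.821 × 10^4
E = (2.821 × 10^4)^3.5714 = 7.837 × 10^15 J

E ≈ 7.84 × 10^15 J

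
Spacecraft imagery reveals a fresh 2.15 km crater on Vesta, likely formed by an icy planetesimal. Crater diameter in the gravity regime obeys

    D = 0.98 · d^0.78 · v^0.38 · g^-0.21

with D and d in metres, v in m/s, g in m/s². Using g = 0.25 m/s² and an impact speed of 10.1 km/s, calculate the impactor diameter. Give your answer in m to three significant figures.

Rearranging for d: d = [D / (0.98 · 10100^0.38 · 0.25^-0.21)]^(1/0.78).
D = 2150 m.
10100^0.38 = 33.24
0.25^-0.21 = 1.338
Denominator = 0.98 × 33.24 × 1.338 = 43.59
D / 43.59 = 2150 / 43.59 = 49.32
d = 49.32^(1/0.78) = 49.32^1.2821 = 148.1 m

d ≈ 148 m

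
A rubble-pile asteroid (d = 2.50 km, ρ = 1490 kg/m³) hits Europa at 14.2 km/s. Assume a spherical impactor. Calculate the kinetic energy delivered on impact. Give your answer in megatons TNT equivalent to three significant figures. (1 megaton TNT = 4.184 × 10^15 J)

E ≈ 2.94 × 10^5 Mt TNT

d = 2500 m; v = 14200 m/s.
Mass m = (π/6) ρ d³ = (π/6) × 1490 × (2500)³ = 1.219 × 10^13 kg
E = ½ m v² = 0.5 × 1.219 × 10^13 × (14200)² = 1.229 × 10^21 J
   = 1.229 × 10^21 / 4.184×10^15 = 2.937 × 10^5 Mt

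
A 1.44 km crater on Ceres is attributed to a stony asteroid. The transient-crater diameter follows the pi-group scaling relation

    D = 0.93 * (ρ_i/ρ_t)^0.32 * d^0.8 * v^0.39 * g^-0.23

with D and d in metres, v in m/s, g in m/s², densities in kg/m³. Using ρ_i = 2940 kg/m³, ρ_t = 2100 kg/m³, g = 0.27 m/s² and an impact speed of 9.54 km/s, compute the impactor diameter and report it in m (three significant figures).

d ≈ 66.9 m

Rearranging for d: d = [D / (0.93 · (2940/2100)^0.32 · 9540^0.39 · 0.27^-0.23)]^(1/0.8).
D = 1440 m.
(2940/2100)^0.32 = 1.114
9540^0.39 = 35.65
0.27^-0.23 = 1.351
Denominator = 0.93 × 1.114 × 35.65 × 1.351 = 49.90
D / 49.90 = 1440 / 49.90 = 28.86
d = 28.86^(1/0.8) = 28.86^1.25 = 66.89 m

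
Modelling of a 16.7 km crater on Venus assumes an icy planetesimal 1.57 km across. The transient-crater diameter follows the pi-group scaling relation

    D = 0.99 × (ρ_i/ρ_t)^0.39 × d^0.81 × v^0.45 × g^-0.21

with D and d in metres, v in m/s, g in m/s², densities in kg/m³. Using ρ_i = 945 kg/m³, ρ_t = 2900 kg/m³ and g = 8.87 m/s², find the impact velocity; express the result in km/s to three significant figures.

Rearranging for v: v = [D / (0.99 · (945/2900)^0.39 · 1570^0.81 · 8.87^-0.21)]^(1/0.45).
D = 16700 m.
(945/2900)^0.39 = 0.6458
1570^0.81 = 387.9
8.87^-0.21 = 0.6323
Denominator = 0.99 × 0.6458 × 387.9 × 0.6323 = 156.8
D / 156.8 = 16700 / 156.8 = 106.5
v = 106.5^(1/0.45) = 106.5^2.2222 = 32002 m/s

v ≈ 32.0 km/s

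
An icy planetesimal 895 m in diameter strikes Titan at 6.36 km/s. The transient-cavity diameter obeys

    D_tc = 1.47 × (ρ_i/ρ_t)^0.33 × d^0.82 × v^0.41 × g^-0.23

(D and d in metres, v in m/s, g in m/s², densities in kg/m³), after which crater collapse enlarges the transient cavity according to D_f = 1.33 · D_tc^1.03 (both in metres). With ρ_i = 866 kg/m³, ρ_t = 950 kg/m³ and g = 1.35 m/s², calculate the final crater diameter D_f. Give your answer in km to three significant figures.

D_f ≈ 22.4 km

v = 6360 m/s.
(ρ_i/ρ_t)^0.33 = (866/950)^0.33 = 0.9699
d^0.82 = 895^0.82 = 263.3
v^0.41 = 6360^0.41 = 36.26
g^-0.23 = 1.35^-0.23 = 0.9333
D_tc = 1.47 × 0.9699 × 263.3 × 36.26 × 0.9333 = 12700 m
D_f = 1.33 × (12700)^1.03 = 22427 m
     = 22.43 km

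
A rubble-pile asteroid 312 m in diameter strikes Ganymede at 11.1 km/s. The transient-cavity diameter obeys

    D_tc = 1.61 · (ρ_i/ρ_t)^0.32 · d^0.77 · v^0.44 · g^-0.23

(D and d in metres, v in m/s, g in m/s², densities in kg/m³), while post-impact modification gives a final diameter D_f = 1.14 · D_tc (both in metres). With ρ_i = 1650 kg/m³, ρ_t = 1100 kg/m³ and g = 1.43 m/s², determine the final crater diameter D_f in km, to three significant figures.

v = 11100 m/s.
(ρ_i/ρ_t)^0.32 = (1650/1100)^0.32 = 1.139
d^0.77 = 312^0.77 = 83.27
v^0.44 = 11100^0.44 = 60.25
g^-0.23 = 1.43^-0.23 = 0.9210
D_tc = 1.61 × 1.139 × 83.27 × 60.25 × 0.9210 = 8473 m
D_f = 1.14 × 8473 = 9659 m
     = 9.659 km

D_f ≈ 9.66 km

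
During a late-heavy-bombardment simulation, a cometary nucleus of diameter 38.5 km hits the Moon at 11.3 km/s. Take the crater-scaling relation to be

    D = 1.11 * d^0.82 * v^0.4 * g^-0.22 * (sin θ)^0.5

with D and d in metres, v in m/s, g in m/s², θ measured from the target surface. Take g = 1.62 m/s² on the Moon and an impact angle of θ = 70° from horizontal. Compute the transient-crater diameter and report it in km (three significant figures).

D ≈ 233 km

In SI units: d = 38500 m, v = 11300 m/s.
d^0.82 = 38500^0.82 = 5755
v^0.4 = 11300^0.4 = 41.81
g^-0.22 = 1.62^-0.22 = 0.8993
(sin 70°)^0.5 = 0.9397^0.5 = 0.9694
D = 1.11 × 5755 × 41.81 × 0.8993 × 0.9694 = 2.328 × 10^5 m
   = 232.8 km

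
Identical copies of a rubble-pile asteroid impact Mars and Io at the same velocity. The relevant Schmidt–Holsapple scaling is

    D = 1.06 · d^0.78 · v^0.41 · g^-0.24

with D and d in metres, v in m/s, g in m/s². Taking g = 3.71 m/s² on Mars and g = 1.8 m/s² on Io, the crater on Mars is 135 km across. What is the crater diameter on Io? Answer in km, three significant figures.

D ≈ 161 km

All impactor-dependent factors cancel in the ratio, leaving D_Io/D_Mars = (g_Io/g_Mars)^-0.24.
(1.8/3.71)^-0.24 = 0.4852^-0.24 = 1.190
D_Io = 1.190 × 135 km = 161 km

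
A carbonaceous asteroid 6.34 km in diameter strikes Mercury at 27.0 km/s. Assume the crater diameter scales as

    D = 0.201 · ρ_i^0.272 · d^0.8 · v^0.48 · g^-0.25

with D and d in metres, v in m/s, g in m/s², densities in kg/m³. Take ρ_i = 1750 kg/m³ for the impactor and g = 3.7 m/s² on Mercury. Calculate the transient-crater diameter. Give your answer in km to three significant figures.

In SI units: d = 6340 m, v = 27000 m/s.
ρ_i^0.272 = 1750^0.272 = 7.623
d^0.8 = 6340^0.8 = 1101
v^0.48 = 27000^0.48 = 134.0
g^-0.25 = 3.7^-0.25 = 0.7210
D = 0.201 × 7.623 × 1101 × 134.0 × 0.7210 = 1.630 × 10^5 m
   = 163.0 km

D ≈ 163 km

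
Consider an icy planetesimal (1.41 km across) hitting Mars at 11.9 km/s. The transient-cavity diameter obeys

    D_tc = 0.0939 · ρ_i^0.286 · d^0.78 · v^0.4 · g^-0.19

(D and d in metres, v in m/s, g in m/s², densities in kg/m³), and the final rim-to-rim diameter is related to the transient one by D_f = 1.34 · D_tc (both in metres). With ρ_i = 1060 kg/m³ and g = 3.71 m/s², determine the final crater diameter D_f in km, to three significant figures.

D_f ≈ 8.78 km

In SI: d = 1410 m, v = 11900 m/s.
ρ_i^0.286 = 1060^0.286 = 7.332
d^0.78 = 1410^0.78 = 286.0
v^0.4 = 11900^0.4 = 42.68
g^-0.19 = 3.71^-0.19 = 0.7795
D_tc = 0.0939 × 7.332 × 286.0 × 42.68 × 0.7795 = 6551 m
D_f = 1.34 × 6551 = 8778 m
     = 8.778 km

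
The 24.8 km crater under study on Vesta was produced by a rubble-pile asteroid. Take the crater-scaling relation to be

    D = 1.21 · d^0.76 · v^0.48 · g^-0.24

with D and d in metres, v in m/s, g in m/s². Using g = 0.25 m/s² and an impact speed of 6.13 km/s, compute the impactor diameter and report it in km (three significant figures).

d ≈ 1.23 km

Rearranging for d: d = [D / (1.21 · 6130^0.48 · 0.25^-0.24)]^(1/0.76).
D = 24800 m.
6130^0.48 = 65.76
0.25^-0.24 = 1.395
Denominator = 1.21 × 65.76 × 1.395 = 111.0
D / 111.0 = 24800 / 111.0 = 223.4
d = 223.4^(1/0.76) = 223.4^1.3158 = 1233 m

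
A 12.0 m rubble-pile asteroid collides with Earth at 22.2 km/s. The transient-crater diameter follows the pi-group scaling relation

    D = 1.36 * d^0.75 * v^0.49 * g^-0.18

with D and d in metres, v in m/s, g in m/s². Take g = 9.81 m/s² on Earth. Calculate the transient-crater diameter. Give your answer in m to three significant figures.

In SI units: v = 22200 m/s.
d^0.75 = 12^0.75 = 6.447
v^0.49 = 22200^0.49 = 134.8
g^-0.18 = 9.81^-0.18 = 0.6630
D = 1.36 × 6.447 × 134.8 × 0.6630 = 783.6 m

D ≈ 784 m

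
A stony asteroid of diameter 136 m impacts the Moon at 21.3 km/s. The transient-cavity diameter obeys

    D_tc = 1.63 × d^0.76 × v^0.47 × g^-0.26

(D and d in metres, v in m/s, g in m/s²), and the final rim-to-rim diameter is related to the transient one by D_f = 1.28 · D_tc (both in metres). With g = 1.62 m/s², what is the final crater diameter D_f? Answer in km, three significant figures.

D_f ≈ 8.33 km

v = 21300 m/s.
d^0.76 = 136^0.76 = 41.83
v^0.47 = 21300^0.47 = 108.2
g^-0.26 = 1.62^-0.26 = 0.8821
D_tc = 1.63 × 41.83 × 108.2 × 0.8821 = 6508 m
D_f = 1.28 × 6508 = 8330 m
     = 8.330 km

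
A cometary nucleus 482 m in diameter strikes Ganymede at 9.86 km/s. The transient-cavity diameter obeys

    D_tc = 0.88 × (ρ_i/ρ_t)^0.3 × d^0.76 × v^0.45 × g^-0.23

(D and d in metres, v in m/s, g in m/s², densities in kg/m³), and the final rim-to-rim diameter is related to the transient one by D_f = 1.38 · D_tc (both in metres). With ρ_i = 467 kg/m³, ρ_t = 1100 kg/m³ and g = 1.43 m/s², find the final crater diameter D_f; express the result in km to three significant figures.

v = 9860 m/s.
(ρ_i/ρ_t)^0.3 = (467/1100)^0.3 = 0.7734
d^0.76 = 482^0.76 = 109.4
v^0.45 = 9860^0.45 = 62.70
g^-0.23 = 1.43^-0.23 = 0.9210
D_tc = 0.88 × 0.7734 × 109.4 × 62.70 × 0.9210 = 4300 m
D_f = 1.38 × 4300 = 5934 m
     = 5.934 km

D_f ≈ 5.93 km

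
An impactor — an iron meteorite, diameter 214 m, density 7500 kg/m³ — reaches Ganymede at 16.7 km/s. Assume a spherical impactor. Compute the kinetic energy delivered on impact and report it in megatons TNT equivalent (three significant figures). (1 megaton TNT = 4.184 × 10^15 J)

E ≈ 1280 Mt TNT

v = 16700 m/s.
Mass m = (π/6) ρ d³ = (π/6) × 7500 × (214)³ = 3.849 × 10^10 kg
E = ½ m v² = 0.5 × 3.849 × 10^10 × (16700)² = 5.367 × 10^18 J
   = 5.367 × 10^18 / 4.184×10^15 = 1283 Mt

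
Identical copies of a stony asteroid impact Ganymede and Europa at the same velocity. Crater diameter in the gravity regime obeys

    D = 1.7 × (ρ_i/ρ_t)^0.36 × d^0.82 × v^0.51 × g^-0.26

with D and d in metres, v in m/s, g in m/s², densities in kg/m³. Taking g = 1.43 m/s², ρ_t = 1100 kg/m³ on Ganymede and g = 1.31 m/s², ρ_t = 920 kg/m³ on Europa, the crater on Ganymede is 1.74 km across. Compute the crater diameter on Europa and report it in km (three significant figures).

The impactor-only factors (d, v, ρ_i) cancel in the ratio, leaving D_Europa/D_Ganymede = (g_Europa/g_Ganymede)^-0.26 · (ρ_t,Ganymede/ρ_t,Europa)^0.36.
(1.31/1.43)^-0.26 = 0.9161^-0.26 = 1.023
(1100/920)^0.36 = 1.196^0.36 = 1.067
Ratio = 1.023 × 1.067 = 1.092
D_Europa = 1.092 × 1.74 km = 1.90 km

D ≈ 1.90 km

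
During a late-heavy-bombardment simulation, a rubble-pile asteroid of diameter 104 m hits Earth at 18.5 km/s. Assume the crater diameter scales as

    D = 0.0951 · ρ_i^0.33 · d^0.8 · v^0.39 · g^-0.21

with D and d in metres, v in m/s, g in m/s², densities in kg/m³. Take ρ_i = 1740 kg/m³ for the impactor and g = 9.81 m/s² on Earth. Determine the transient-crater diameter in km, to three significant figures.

D ≈ 1.31 km

In SI units: v = 18500 m/s.
ρ_i^0.33 = 1740^0.33 = 11.73
d^0.8 = 104^0.8 = 41.08
v^0.39 = 18500^0.39 = 46.15
g^-0.21 = 9.81^-0.21 = 0.6191
D = 0.0951 × 11.73 × 41.08 × 46.15 × 0.6191 = 1309 m
   = 1.309 km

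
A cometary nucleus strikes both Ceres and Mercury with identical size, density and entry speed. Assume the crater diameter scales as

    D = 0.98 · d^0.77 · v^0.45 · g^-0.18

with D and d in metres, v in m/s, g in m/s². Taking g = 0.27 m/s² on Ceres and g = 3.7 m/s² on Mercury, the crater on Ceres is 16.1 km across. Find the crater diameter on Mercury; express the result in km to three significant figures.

All impactor-dependent factors cancel in the ratio, leaving D_Mercury/D_Ceres = (g_Mercury/g_Ceres)^-0.18.
(3.7/0.27)^-0.18 = 13.70^-0.18 = 0.6243
D_Mercury = 0.6243 × 16.1 km = 10.1 km

D ≈ 10.1 km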